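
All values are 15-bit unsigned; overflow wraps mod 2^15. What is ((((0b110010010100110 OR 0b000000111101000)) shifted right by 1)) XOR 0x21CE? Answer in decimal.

0b110010010100110 = 110010010100110
0b000000111101000 = 000000111101000
→ OR → 110010111101110 = 26094
→ shifted right by 1 → 011001011110111 = 13047
0x21CE = 010000111001110
→ XOR → 001001100111001 = 4921

4921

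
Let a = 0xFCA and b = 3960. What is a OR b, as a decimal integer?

0xFCA = 111111001010
3960 = 111101111000
 OR → 111111111010 = 4090

4090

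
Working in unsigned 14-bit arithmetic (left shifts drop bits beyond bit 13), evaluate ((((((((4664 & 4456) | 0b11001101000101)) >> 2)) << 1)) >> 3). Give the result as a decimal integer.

4664 = 01001000111000
4456 = 01000101101000
→ & → 01000000101000 = 4136
0b11001101000101 = 11001101000101
→ | → 11001101101101 = 13165
→ >> 2 → 00110011011011 = 3291
→ << 1 (mod 2^14) → 01100110110110 = 6582
→ >> 3 → 00001100110110 = 822

822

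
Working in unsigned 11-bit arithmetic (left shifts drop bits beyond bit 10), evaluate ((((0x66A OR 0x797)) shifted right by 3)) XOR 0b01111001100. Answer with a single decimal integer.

819

0x66A = 11001101010
0x797 = 11110010111
→ OR → 11111111111 = 2047
→ shifted right by 3 → 00011111111 = 255
0b01111001100 = 01111001100
→ XOR → 01100110011 = 819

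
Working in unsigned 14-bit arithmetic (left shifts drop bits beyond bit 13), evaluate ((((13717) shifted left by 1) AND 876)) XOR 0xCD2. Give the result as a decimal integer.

13717 = 11010110010101
→ shifted left by 1 (mod 2^14) → 10101100101010 = 11050
876 = 00001101101100
→ AND → 00001100101000 = 808
0xCD2 = 00110011010010
→ XOR → 00111111111010 = 4090

4090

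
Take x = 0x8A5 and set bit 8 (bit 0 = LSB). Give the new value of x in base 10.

2469

x = 0100010100101
bit 8 is currently 0; set it via x | (1 << 8) = x | 256
→ 0100110100101 = 2469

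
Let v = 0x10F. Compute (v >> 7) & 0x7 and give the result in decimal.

2

v = 0100001111
Shift right by 7: 010
Mask low 3 bits: 010 = 2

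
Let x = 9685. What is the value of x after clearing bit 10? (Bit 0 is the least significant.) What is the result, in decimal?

8661

x = 10010111010101
bit 10 is currently 1; clear it via x & ~(1 << 10) = x & ~1024
→ 10000111010101 = 8661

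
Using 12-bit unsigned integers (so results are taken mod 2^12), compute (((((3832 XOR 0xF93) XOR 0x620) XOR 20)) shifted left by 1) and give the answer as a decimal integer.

3832 = 111011111000
0xF93 = 111110010011
→ XOR → 000101101011 = 363
0x620 = 011000100000
→ XOR → 011101001011 = 1867
20 = 000000010100
→ XOR → 011101011111 = 1887
→ shifted left by 1 (mod 2^12) → 111010111110 = 3774

3774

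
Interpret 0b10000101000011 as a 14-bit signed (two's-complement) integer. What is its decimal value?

pattern = 10000101000011 (MSB is 1 ⇒ negative)
Invert: 01111010111100, add 1 → 01111010111101 = 7869, so the value is -7869.
(Equivalently: 8515 - 2^14 = 8515 - 16384 = -7869.)

-7869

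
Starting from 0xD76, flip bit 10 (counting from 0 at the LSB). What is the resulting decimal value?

2422

x = 110101110110
bit 10 is currently 1; toggle it via x ^ (1 << 10) = x ^ 1024
→ 100101110110 = 2422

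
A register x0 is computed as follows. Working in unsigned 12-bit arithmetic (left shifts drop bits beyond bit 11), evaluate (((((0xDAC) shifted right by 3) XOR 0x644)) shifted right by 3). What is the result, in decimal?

254

0xDAC = 110110101100
→ shifted right by 3 → 000110110101 = 437
0x644 = 011001000100
→ XOR → 011111110001 = 2033
→ shifted right by 3 → 000011111110 = 254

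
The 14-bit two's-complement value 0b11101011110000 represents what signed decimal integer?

-1296

pattern = 11101011110000 (MSB is 1 ⇒ negative)
Invert: 00010100001111, add 1 → 00010100010000 = 1296, so the value is -1296.
(Equivalently: 15088 - 2^14 = 15088 - 16384 = -1296.)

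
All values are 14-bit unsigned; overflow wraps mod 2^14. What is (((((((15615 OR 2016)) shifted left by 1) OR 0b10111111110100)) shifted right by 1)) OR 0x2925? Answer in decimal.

16383

15615 = 11110011111111
2016 = 00011111100000
→ OR → 11111111111111 = 16383
→ shifted left by 1 (mod 2^14) → 11111111111110 = 16382
0b10111111110100 = 10111111110100
→ OR → 11111111111110 = 16382
→ shifted right by 1 → 01111111111111 = 8191
0x2925 = 10100100100101
→ OR → 11111111111111 = 16383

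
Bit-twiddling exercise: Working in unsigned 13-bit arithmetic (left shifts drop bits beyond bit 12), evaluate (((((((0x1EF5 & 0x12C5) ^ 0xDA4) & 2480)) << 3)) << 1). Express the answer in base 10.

4608

0x1EF5 = 1111011110101
0x12C5 = 1001011000101
→ & → 1001011000101 = 4805
0xDA4 = 0110110100100
→ ^ → 1111101100001 = 8033
2480 = 0100110110000
→ & → 0100100100000 = 2336
→ << 3 (mod 2^13) → 0100100000000 = 2304
→ << 1 (mod 2^13) → 1001000000000 = 4608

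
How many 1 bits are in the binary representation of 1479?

1479 = 10111000111
Count the 1s: 1 + 1 + 1 + 1 + 1 + 1 + 1 = 7

7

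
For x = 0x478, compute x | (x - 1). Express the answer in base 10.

x = 10001111000 = 1144
x - 1 = 10001110111
OR    = 10001111111 = 1151
(x | (x - 1) sets all bits below the lowest set bit.)

1151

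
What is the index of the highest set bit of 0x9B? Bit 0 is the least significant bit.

0x9B = 10011011
The topmost 1 is at position 7 (since 2^7 = 128 ≤ 155 < 256).

7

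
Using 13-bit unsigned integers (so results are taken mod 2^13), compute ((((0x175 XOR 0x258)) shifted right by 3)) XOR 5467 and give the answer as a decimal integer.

0x175 = 0000101110101
0x258 = 0001001011000
→ XOR → 0001100101101 = 813
→ shifted right by 3 → 0000001100101 = 101
5467 = 1010101011011
→ XOR → 1010100111110 = 5438

5438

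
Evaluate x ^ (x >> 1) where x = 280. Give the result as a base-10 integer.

x = 100011000 = 280
x>>1 = 010001100
XOR  = 110010100 = 404
(x ^ (x >> 1) gives the standard binary-reflected Gray code of x.)

404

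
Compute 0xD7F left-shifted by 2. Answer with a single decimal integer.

0xD7F = 00110101111111
shift left by 2 → 11010111111100 = 13820
(equivalently, 3455 × 2^2 = 3455 × 4)

13820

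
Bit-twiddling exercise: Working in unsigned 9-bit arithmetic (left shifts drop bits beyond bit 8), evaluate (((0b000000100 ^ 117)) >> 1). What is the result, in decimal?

56

0b000000100 = 000000100
117 = 001110101
→ ^ → 001110001 = 113
→ >> 1 → 000111000 = 56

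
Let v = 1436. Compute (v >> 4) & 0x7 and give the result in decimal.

1

v = 10110011100
Shift right by 4: 1011001
Mask low 3 bits: 001 = 1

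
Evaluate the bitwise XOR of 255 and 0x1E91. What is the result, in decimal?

255 = 0000011111111
0x1E91 = 1111010010001
XOR → 1111001101110 = 7790

7790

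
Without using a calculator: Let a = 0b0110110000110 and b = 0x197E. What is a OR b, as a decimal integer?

a = 0110110000110
0x197E = 1100101111110
 OR → 1110111111110 = 7678

7678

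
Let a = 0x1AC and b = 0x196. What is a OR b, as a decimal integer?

446

0x1AC = 110101100
0x196 = 110010110
 OR → 110111110 = 446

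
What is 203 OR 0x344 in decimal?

203 = 0011001011
0x344 = 1101000100
 OR → 1111001111 = 975

975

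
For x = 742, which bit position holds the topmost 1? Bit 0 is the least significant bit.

9

742 = 1011100110
The topmost 1 is at position 9 (since 2^9 = 512 ≤ 742 < 1024).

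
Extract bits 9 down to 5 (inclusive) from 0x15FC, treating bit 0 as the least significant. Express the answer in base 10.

15

v = 1010111111100
Shift right by 5: 10101111
Mask low 5 bits: 01111 = 15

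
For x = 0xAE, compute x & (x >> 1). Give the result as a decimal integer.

6

x = 10101110 = 174
x>>1 = 01010111
AND  = 00000110 = 6
(x & (x >> 1) has a 1 wherever x has two consecutive 1 bits.)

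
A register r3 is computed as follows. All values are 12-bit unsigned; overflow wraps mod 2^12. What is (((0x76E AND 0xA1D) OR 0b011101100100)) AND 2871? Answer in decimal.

804

0x76E = 011101101110
0xA1D = 101000011101
→ AND → 001000001100 = 524
0b011101100100 = 011101100100
→ OR → 011101101100 = 1900
2871 = 101100110111
→ AND → 001100100100 = 804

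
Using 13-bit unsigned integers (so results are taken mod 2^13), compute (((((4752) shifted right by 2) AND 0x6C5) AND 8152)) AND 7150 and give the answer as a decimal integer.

128

4752 = 1001010010000
→ shifted right by 2 → 0010010100100 = 1188
0x6C5 = 0011011000101
→ AND → 0010010000100 = 1156
8152 = 1111111011000
→ AND → 0010010000000 = 1152
7150 = 1101111101110
→ AND → 0000010000000 = 128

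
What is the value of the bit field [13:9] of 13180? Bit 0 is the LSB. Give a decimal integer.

v = 0011001101111100
Shift right by 9: 0011001
Mask low 5 bits: 11001 = 25

25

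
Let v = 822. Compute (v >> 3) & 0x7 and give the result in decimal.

v = 001100110110
Shift right by 3: 001100110
Mask low 3 bits: 110 = 6

6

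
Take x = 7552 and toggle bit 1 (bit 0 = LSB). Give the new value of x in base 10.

7554

x = 1110110000000
bit 1 is currently 0; toggle it via x ^ (1 << 1) = x ^ 2
→ 1110110000010 = 7554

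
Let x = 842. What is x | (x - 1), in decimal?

843

x = 1101001010 = 842
x - 1 = 1101001001
OR    = 1101001011 = 843
(x | (x - 1) sets all bits below the lowest set bit.)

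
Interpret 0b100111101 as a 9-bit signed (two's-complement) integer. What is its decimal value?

-195

pattern = 100111101 (MSB is 1 ⇒ negative)
Invert: 011000010, add 1 → 011000011 = 195, so the value is -195.
(Equivalently: 317 - 2^9 = 317 - 512 = -195.)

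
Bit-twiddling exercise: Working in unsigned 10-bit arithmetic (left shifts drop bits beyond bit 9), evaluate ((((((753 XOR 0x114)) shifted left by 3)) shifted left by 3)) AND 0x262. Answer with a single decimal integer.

753 = 1011110001
0x114 = 0100010100
→ XOR → 1111100101 = 997
→ shifted left by 3 (mod 2^10) → 1100101000 = 808
→ shifted left by 3 (mod 2^10) → 0101000000 = 320
0x262 = 1001100010
→ AND → 0001000000 = 64

64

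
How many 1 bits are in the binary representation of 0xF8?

0xF8 = 11111000
Count the 1s: 1 + 1 + 1 + 1 + 1 = 5

5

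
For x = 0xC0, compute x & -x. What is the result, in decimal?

64

x = 11000000 = 192
-x (two's complement) = …01000000
AND   = 01000000 = 64
(x & -x isolates the lowest set bit of x.)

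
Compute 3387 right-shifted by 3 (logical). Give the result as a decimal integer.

423

3387 = 110100111011
shift right by 3 → 000110100111 = 423
(equivalently, floor(3387 / 8))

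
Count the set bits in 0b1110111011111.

11

n = 1110111011111
Count the 1s: 1 + 1 + 1 + 1 + 1 + 1 + 1 + 1 + 1 + 1 + 1 = 11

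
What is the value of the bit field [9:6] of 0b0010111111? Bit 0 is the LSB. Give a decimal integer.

v = 0010111111
Shift right by 6: 0010
Mask low 4 bits: 0010 = 2

2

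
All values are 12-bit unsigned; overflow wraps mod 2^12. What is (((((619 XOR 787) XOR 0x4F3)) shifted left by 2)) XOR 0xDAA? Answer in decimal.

2950

619 = 001001101011
787 = 001100010011
→ XOR → 000101111000 = 376
0x4F3 = 010011110011
→ XOR → 010110001011 = 1419
→ shifted left by 2 (mod 2^12) → 011000101100 = 1580
0xDAA = 110110101010
→ XOR → 101110000110 = 2950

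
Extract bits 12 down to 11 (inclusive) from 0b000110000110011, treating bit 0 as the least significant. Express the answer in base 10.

v = 000110000110011
Shift right by 11: 0001
Mask low 2 bits: 01 = 1

1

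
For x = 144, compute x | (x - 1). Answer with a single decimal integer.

x = 10010000 = 144
x - 1 = 10001111
OR    = 10011111 = 159
(x | (x - 1) sets all bits below the lowest set bit.)

159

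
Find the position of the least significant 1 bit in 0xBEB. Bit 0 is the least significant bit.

0

0xBEB = 101111101011
Trailing zeros: 0, so the lowest set bit is bit 0 (value 1).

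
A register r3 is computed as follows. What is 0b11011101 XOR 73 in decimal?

a = 11011101
73 = 01001001
XOR → 10010100 = 148

148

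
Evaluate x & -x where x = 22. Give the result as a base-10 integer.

2

x = 10110 = 22
-x (two's complement) = …01010
AND   = 00010 = 2
(x & -x isolates the lowest set bit of x.)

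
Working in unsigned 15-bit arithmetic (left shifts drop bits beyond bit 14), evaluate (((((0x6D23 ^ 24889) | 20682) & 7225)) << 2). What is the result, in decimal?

0x6D23 = 110110100100011
24889 = 110000100111001
→ ^ → 000110000011010 = 3098
20682 = 101000011001010
→ | → 101110011011010 = 23770
7225 = 001110000111001
→ & → 001110000011000 = 7192
→ << 2 (mod 2^15) → 111000001100000 = 28768

28768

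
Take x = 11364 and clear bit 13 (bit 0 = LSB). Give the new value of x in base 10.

3172

x = 010110001100100
bit 13 is currently 1; clear it via x & ~(1 << 13) = x & ~8192
→ 000110001100100 = 3172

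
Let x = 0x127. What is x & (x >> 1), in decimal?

x = 100100111 = 295
x>>1 = 010010011
AND  = 000000011 = 3
(x & (x >> 1) has a 1 wherever x has two consecutive 1 bits.)

3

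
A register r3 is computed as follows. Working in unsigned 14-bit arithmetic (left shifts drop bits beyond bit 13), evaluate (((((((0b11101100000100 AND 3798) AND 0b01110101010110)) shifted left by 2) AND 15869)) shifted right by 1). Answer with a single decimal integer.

0b11101100000100 = 11101100000100
3798 = 00111011010110
→ AND → 00101000000100 = 2564
0b01110101010110 = 01110101010110
→ AND → 00100000000100 = 2052
→ shifted left by 2 (mod 2^14) → 10000000010000 = 8208
15869 = 11110111111101
→ AND → 10000000010000 = 8208
→ shifted right by 1 → 01000000001000 = 4104

4104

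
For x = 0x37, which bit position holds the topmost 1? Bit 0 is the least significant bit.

0x37 = 110111
The topmost 1 is at position 5 (since 2^5 = 32 ≤ 55 < 64).

5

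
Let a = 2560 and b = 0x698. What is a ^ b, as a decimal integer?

2560 = 101000000000
0x698 = 011010011000
XOR → 110010011000 = 3224

3224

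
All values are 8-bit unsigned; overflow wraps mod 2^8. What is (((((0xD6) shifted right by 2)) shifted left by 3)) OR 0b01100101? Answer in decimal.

0xD6 = 11010110
→ shifted right by 2 → 00110101 = 53
→ shifted left by 3 (mod 2^8) → 10101000 = 168
0b01100101 = 01100101
→ OR → 11101101 = 237

237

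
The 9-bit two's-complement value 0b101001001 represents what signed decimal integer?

pattern = 101001001 (MSB is 1 ⇒ negative)
Invert: 010110110, add 1 → 010110111 = 183, so the value is -183.
(Equivalently: 329 - 2^9 = 329 - 512 = -183.)

-183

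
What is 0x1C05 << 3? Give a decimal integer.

0x1C05 = 0001110000000101
shift left by 3 → 1110000000101000 = 57384
(equivalently, 7173 × 2^3 = 7173 × 8)

57384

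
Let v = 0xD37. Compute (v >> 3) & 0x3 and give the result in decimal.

2

v = 0110100110111
Shift right by 3: 0110100110
Mask low 2 bits: 10 = 2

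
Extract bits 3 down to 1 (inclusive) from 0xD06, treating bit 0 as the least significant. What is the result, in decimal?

v = 0110100000110
Shift right by 1: 011010000011
Mask low 3 bits: 011 = 3

3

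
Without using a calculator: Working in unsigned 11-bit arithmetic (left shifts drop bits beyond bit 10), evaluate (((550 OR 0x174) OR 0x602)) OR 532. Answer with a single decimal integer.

1910

550 = 01000100110
0x174 = 00101110100
→ OR → 01101110110 = 886
0x602 = 11000000010
→ OR → 11101110110 = 1910
532 = 01000010100
→ OR → 11101110110 = 1910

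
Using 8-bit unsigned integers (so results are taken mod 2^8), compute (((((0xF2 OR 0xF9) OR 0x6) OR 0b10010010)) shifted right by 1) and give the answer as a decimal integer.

0xF2 = 11110010
0xF9 = 11111001
→ OR → 11111011 = 251
0x6 = 00000110
→ OR → 11111111 = 255
0b10010010 = 10010010
→ OR → 11111111 = 255
→ shifted right by 1 → 01111111 = 127

127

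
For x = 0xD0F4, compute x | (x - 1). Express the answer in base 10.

53495

x = 1101000011110100 = 53492
x - 1 = 1101000011110011
OR    = 1101000011110111 = 53495
(x | (x - 1) sets all bits below the lowest set bit.)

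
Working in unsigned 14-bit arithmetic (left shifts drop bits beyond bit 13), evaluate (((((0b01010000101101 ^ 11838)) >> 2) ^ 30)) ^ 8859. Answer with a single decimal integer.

11265

0b01010000101101 = 01010000101101
11838 = 10111000111110
→ ^ → 11101000010011 = 14867
→ >> 2 → 00111010000100 = 3716
30 = 00000000011110
→ ^ → 00111010011010 = 3738
8859 = 10001010011011
→ ^ → 10110000000001 = 11265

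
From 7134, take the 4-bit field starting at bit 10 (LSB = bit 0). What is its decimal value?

v = 01101111011110
Shift right by 10: 0110
Mask low 4 bits: 0110 = 6

6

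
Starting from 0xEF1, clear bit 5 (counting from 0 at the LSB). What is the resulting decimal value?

x = 0111011110001
bit 5 is currently 1; clear it via x & ~(1 << 5) = x & ~32
→ 0111011010001 = 3793

3793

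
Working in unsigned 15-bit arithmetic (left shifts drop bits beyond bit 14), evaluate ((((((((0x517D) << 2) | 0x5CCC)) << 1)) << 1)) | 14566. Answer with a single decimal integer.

32758

0x517D = 101000101111101
→ << 2 (mod 2^15) → 100010111110100 = 17908
0x5CCC = 101110011001100
→ | → 101110111111100 = 24060
→ << 1 (mod 2^15) → 011101111111000 = 15352
→ << 1 (mod 2^15) → 111011111110000 = 30704
14566 = 011100011100110
→ | → 111111111110110 = 32758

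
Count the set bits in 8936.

6

8936 = 10001011101000
Count the 1s: 1 + 1 + 1 + 1 + 1 + 1 = 6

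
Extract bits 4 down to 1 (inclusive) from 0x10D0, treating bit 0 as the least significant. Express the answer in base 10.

8

v = 1000011010000
Shift right by 1: 100001101000
Mask low 4 bits: 1000 = 8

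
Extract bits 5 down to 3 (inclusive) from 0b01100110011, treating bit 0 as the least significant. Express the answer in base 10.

6

v = 01100110011
Shift right by 3: 01100110
Mask low 3 bits: 110 = 6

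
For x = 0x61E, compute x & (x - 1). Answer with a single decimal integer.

1564

x = 11000011110 = 1566
x - 1 = 11000011101
AND   = 11000011100 = 1564
(x & (x - 1) clears the lowest set bit of x.)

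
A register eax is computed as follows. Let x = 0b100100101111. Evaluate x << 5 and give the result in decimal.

75232

x = 00000100100101111
shift left by 5 → 10010010111100000 = 75232
(equivalently, 2351 × 2^5 = 2351 × 32)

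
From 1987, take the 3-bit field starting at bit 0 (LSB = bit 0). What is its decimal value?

3

v = 11111000011
Shift right by 0: 11111000011
Mask low 3 bits: 011 = 3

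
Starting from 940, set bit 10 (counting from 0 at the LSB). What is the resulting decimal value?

x = 01110101100
bit 10 is currently 0; set it via x | (1 << 10) = x | 1024
→ 11110101100 = 1964

1964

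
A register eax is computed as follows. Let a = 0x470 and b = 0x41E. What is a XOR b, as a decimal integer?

0x470 = 10001110000
0x41E = 10000011110
XOR → 00001101110 = 110

110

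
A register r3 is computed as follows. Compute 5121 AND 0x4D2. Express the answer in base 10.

5121 = 1010000000001
0x4D2 = 0010011010010
AND → 0010000000000 = 1024

1024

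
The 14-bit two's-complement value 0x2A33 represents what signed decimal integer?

pattern = 10101000110011 (MSB is 1 ⇒ negative)
Invert: 01010111001100, add 1 → 01010111001101 = 5581, so the value is -5581.
(Equivalently: 10803 - 2^14 = 10803 - 16384 = -5581.)

-5581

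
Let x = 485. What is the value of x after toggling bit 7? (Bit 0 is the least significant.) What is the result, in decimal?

357

x = 0111100101
bit 7 is currently 1; toggle it via x ^ (1 << 7) = x ^ 128
→ 0101100101 = 357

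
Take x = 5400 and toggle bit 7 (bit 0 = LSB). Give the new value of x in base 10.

5528

x = 1010100011000
bit 7 is currently 0; toggle it via x ^ (1 << 7) = x ^ 128
→ 1010110011000 = 5528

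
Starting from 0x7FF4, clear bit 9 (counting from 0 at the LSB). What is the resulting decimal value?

32244

x = 111111111110100
bit 9 is currently 1; clear it via x & ~(1 << 9) = x & ~512
→ 111110111110100 = 32244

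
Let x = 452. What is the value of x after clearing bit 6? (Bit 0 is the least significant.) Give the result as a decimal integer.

388

x = 111000100
bit 6 is currently 1; clear it via x & ~(1 << 6) = x & ~64
→ 110000100 = 388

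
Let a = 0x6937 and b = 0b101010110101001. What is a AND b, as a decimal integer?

0x6937 = 110100100110111
b = 101010110101001
AND → 100000100100001 = 16673

16673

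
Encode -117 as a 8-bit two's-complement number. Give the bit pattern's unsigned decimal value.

117 in 8 bits: 01110101
Invert: 10001010
Add 1:  10001011 = 139
(Check: 2^8 - 117 = 256 - 117 = 139.)

139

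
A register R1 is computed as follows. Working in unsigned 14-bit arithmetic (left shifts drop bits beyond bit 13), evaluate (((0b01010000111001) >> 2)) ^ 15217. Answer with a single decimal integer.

0b01010000111001 = 01010000111001
→ >> 2 → 00010100001110 = 1294
15217 = 11101101110001
→ ^ → 11111001111111 = 15999

15999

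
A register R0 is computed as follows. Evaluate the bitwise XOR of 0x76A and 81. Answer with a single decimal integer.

1851

0x76A = 11101101010
81 = 00001010001
XOR → 11100111011 = 1851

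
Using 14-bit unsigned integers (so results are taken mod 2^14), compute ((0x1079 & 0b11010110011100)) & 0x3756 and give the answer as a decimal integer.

4112

0x1079 = 01000001111001
0b11010110011100 = 11010110011100
→ & → 01000000011000 = 4120
0x3756 = 11011101010110
→ & → 01000000010000 = 4112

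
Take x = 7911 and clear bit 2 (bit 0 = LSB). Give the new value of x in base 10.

7907

x = 1111011100111
bit 2 is currently 1; clear it via x & ~(1 << 2) = x & ~4
→ 1111011100011 = 7907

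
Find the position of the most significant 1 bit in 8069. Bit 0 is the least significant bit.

8069 = 1111110000101
The topmost 1 is at position 12 (since 2^12 = 4096 ≤ 8069 < 8192).

12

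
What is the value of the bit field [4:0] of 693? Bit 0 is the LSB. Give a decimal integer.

v = 1010110101
Shift right by 0: 1010110101
Mask low 5 bits: 10101 = 21

21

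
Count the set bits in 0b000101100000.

3

n = 101100000
Count the 1s: 1 + 1 + 1 = 3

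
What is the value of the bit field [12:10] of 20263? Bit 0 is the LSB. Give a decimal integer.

3

v = 100111100100111
Shift right by 10: 10011
Mask low 3 bits: 011 = 3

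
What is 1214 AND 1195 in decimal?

1194

1214 = 10010111110
1195 = 10010101011
AND → 10010101010 = 1194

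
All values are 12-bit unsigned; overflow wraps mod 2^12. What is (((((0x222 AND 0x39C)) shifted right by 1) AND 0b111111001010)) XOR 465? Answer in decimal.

209

0x222 = 001000100010
0x39C = 001110011100
→ AND → 001000000000 = 512
→ shifted right by 1 → 000100000000 = 256
0b111111001010 = 111111001010
→ AND → 000100000000 = 256
465 = 000111010001
→ XOR → 000011010001 = 209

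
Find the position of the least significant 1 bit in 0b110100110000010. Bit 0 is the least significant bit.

1

0b110100110000010 = 110100110000010
Trailing zeros: 1, so the lowest set bit is bit 1 (value 2).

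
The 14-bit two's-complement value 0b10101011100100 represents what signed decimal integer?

-5404

pattern = 10101011100100 (MSB is 1 ⇒ negative)
Invert: 01010100011011, add 1 → 01010100011100 = 5404, so the value is -5404.
(Equivalently: 10980 - 2^14 = 10980 - 16384 = -5404.)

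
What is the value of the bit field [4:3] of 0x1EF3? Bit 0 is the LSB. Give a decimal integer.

v = 1111011110011
Shift right by 3: 1111011110
Mask low 2 bits: 10 = 2

2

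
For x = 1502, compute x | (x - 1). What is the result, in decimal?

x = 10111011110 = 1502
x - 1 = 10111011101
OR    = 10111011111 = 1503
(x | (x - 1) sets all bits below the lowest set bit.)

1503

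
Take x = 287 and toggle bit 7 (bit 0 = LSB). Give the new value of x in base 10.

x = 0000100011111
bit 7 is currently 0; toggle it via x ^ (1 << 7) = x ^ 128
→ 0000110011111 = 415

415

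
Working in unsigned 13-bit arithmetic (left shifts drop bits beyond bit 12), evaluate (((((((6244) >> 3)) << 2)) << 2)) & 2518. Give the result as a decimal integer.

192

6244 = 1100001100100
→ >> 3 → 0001100001100 = 780
→ << 2 (mod 2^13) → 0110000110000 = 3120
→ << 2 (mod 2^13) → 1000011000000 = 4288
2518 = 0100111010110
→ & → 0000011000000 = 192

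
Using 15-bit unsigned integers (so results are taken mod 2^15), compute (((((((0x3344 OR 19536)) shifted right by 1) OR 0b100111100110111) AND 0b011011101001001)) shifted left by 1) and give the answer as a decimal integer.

28178

0x3344 = 011001101000100
19536 = 100110001010000
→ OR → 111111101010100 = 32596
→ shifted right by 1 → 011111110101010 = 16298
0b100111100110111 = 100111100110111
→ OR → 111111110111111 = 32703
0b011011101001001 = 011011101001001
→ AND → 011011100001001 = 14089
→ shifted left by 1 (mod 2^15) → 110111000010010 = 28178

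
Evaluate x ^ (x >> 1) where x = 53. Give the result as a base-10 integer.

47

x = 110101 = 53
x>>1 = 011010
XOR  = 101111 = 47
(x ^ (x >> 1) gives the standard binary-reflected Gray code of x.)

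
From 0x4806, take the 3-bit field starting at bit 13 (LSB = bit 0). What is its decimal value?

v = 0100100000000110
Shift right by 13: 010
Mask low 3 bits: 010 = 2

2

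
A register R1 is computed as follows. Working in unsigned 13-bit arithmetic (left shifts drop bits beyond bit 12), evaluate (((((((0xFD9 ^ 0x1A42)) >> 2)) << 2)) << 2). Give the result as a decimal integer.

0xFD9 = 0111111011001
0x1A42 = 1101001000010
→ ^ → 1010110011011 = 5531
→ >> 2 → 0010101100110 = 1382
→ << 2 (mod 2^13) → 1010110011000 = 5528
→ << 2 (mod 2^13) → 1011001100000 = 5728

5728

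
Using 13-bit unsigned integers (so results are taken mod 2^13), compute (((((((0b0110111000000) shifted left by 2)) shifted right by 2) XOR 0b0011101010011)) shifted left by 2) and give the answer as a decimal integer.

2636

0b0110111000000 = 0110111000000
→ shifted left by 2 (mod 2^13) → 1011100000000 = 5888
→ shifted right by 2 → 0010111000000 = 1472
0b0011101010011 = 0011101010011
→ XOR → 0001010010011 = 659
→ shifted left by 2 (mod 2^13) → 0101001001100 = 2636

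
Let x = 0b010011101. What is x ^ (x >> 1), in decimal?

211

x = 10011101 = 157
x>>1 = 01001110
XOR  = 11010011 = 211
(x ^ (x >> 1) gives the standard binary-reflected Gray code of x.)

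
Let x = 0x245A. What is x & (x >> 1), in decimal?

x = 10010001011010 = 9306
x>>1 = 01001000101101
AND  = 00000000001000 = 8
(x & (x >> 1) has a 1 wherever x has two consecutive 1 bits.)

8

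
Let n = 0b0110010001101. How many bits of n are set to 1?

n = 110010001101
Count the 1s: 1 + 1 + 1 + 1 + 1 + 1 = 6

6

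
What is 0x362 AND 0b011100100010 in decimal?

802

0x362 = 01101100010
b = 11100100010
AND → 01100100010 = 802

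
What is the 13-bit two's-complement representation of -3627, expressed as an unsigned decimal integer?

4565

3627 in 13 bits: 0111000101011
Invert: 1000111010100
Add 1:  1000111010101 = 4565
(Check: 2^13 - 3627 = 8192 - 3627 = 4565.)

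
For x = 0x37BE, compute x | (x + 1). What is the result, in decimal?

x = 11011110111110 = 14270
x + 1 = 11011110111111
OR    = 11011110111111 = 14271
(x | (x + 1) sets the lowest cleared bit.)

14271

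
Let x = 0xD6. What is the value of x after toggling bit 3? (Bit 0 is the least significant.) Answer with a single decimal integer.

222

x = 11010110
bit 3 is currently 0; toggle it via x ^ (1 << 3) = x ^ 8
→ 11011110 = 222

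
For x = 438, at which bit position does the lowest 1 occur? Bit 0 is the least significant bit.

438 = 110110110
Trailing zeros: 1, so the lowest set bit is bit 1 (value 2).

1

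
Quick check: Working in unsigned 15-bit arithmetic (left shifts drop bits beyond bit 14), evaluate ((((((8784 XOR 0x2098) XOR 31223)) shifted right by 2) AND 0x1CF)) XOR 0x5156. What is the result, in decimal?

8784 = 010001001010000
0x2098 = 010000010011000
→ XOR → 000001011001000 = 712
31223 = 111100111110111
→ XOR → 111101100111111 = 31551
→ shifted right by 2 → 001111011001111 = 7887
0x1CF = 000000111001111
→ AND → 000000011001111 = 207
0x5156 = 101000101010110
→ XOR → 101000110011001 = 20889

20889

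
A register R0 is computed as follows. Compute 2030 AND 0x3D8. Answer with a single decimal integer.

2030 = 11111101110
0x3D8 = 01111011000
AND → 01111001000 = 968

968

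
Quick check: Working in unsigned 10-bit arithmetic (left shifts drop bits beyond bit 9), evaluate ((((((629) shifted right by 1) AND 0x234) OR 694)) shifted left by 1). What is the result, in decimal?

364

629 = 1001110101
→ shifted right by 1 → 0100111010 = 314
0x234 = 1000110100
→ AND → 0000110000 = 48
694 = 1010110110
→ OR → 1010110110 = 694
→ shifted left by 1 (mod 2^10) → 0101101100 = 364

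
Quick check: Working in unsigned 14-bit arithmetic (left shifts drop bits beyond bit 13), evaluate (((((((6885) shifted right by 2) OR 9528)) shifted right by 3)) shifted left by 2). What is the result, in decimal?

5084

6885 = 01101011100101
→ shifted right by 2 → 00011010111001 = 1721
9528 = 10010100111000
→ OR → 10011110111001 = 10169
→ shifted right by 3 → 00010011110111 = 1271
→ shifted left by 2 (mod 2^14) → 01001111011100 = 5084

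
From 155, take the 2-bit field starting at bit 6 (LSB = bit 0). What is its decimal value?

v = 000010011011
Shift right by 6: 000010
Mask low 2 bits: 10 = 2

2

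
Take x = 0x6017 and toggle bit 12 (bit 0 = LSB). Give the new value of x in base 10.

28695

x = 110000000010111
bit 12 is currently 0; toggle it via x ^ (1 << 12) = x ^ 4096
→ 111000000010111 = 28695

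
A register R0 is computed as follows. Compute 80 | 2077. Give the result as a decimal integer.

2141

80 = 000001010000
2077 = 100000011101
 OR → 100001011101 = 2141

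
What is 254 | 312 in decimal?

510

254 = 011111110
312 = 100111000
 OR → 111111110 = 510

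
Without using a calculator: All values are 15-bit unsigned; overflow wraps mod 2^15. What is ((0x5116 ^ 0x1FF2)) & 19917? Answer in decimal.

0x5116 = 101000100010110
0x1FF2 = 001111111110010
→ ^ → 100111011100100 = 20196
19917 = 100110111001101
→ & → 100110011000100 = 19652

19652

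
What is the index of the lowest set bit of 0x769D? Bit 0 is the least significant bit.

0

0x769D = 111011010011101
Trailing zeros: 0, so the lowest set bit is bit 0 (value 1).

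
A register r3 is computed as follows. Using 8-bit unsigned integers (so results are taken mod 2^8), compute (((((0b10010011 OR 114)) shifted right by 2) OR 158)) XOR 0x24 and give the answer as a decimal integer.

0b10010011 = 10010011
114 = 01110010
→ OR → 11110011 = 243
→ shifted right by 2 → 00111100 = 60
158 = 10011110
→ OR → 10111110 = 190
0x24 = 00100100
→ XOR → 10011010 = 154

154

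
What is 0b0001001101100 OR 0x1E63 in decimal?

a = 0001001101100
0x1E63 = 1111001100011
 OR → 1111001101111 = 7791

7791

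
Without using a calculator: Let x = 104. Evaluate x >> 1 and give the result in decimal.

104 = 1101000
shift right by 1 → 0110100 = 52
(equivalently, floor(104 / 2))

52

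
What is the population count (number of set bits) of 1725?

1725 = 11010111101
Count the 1s: 1 + 1 + 1 + 1 + 1 + 1 + 1 + 1 = 8

8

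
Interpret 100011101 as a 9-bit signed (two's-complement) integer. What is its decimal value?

pattern = 100011101 (MSB is 1 ⇒ negative)
Invert: 011100010, add 1 → 011100011 = 227, so the value is -227.
(Equivalently: 285 - 2^9 = 285 - 512 = -227.)

-227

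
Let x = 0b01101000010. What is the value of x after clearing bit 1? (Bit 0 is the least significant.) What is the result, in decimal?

832

x = 01101000010
bit 1 is currently 1; clear it via x & ~(1 << 1) = x & ~2
→ 01101000000 = 832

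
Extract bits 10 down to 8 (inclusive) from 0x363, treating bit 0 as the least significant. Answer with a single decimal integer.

3

v = 001101100011
Shift right by 8: 0011
Mask low 3 bits: 011 = 3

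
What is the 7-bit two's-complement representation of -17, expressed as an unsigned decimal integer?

17 in 7 bits: 0010001
Invert: 1101110
Add 1:  1101111 = 111
(Check: 2^7 - 17 = 128 - 17 = 111.)

111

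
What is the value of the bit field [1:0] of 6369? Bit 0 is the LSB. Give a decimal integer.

1

v = 1100011100001
Shift right by 0: 1100011100001
Mask low 2 bits: 01 = 1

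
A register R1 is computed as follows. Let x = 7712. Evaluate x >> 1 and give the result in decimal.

3856

7712 = 1111000100000
shift right by 1 → 0111100010000 = 3856
(equivalently, floor(7712 / 2))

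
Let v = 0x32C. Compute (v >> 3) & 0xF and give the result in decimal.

5

v = 01100101100
Shift right by 3: 01100101
Mask low 4 bits: 0101 = 5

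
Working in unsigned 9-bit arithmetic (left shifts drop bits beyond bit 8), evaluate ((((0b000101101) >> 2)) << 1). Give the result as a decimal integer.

22

0b000101101 = 000101101
→ >> 2 → 000001011 = 11
→ << 1 (mod 2^9) → 000010110 = 22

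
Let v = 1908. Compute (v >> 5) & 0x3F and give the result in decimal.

v = 000011101110100
Shift right by 5: 0000111011
Mask low 6 bits: 111011 = 59

59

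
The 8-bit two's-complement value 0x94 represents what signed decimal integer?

pattern = 10010100 (MSB is 1 ⇒ negative)
Invert: 01101011, add 1 → 01101100 = 108, so the value is -108.
(Equivalently: 148 - 2^8 = 148 - 256 = -108.)

-108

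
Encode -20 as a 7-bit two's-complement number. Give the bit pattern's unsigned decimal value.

20 in 7 bits: 0010100
Invert: 1101011
Add 1:  1101100 = 108
(Check: 2^7 - 20 = 128 - 20 = 108.)

108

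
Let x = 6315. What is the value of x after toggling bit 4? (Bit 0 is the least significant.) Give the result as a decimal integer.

x = 01100010101011
bit 4 is currently 0; toggle it via x ^ (1 << 4) = x ^ 16
→ 01100010111011 = 6331

6331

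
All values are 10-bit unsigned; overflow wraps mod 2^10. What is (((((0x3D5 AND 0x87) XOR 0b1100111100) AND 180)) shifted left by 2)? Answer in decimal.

704

0x3D5 = 1111010101
0x87 = 0010000111
→ AND → 0010000101 = 133
0b1100111100 = 1100111100
→ XOR → 1110111001 = 953
180 = 0010110100
→ AND → 0010110000 = 176
→ shifted left by 2 (mod 2^10) → 1011000000 = 704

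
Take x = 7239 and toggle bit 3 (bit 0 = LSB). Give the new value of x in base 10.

x = 01110001000111
bit 3 is currently 0; toggle it via x ^ (1 << 3) = x ^ 8
→ 01110001001111 = 7247

7247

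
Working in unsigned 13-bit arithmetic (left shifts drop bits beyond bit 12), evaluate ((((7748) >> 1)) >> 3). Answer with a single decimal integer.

484

7748 = 1111001000100
→ >> 1 → 0111100100010 = 3874
→ >> 3 → 0000111100100 = 484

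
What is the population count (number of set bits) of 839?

6

839 = 1101000111
Count the 1s: 1 + 1 + 1 + 1 + 1 + 1 = 6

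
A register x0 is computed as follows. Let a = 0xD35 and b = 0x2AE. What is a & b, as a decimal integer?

0xD35 = 110100110101
0x2AE = 001010101110
AND → 000000100100 = 36

36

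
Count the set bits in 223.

223 = 11011111
Count the 1s: 1 + 1 + 1 + 1 + 1 + 1 + 1 = 7

7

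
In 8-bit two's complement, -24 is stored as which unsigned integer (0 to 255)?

232

24 in 8 bits: 00011000
Invert: 11100111
Add 1:  11101000 = 232
(Check: 2^8 - 24 = 256 - 24 = 232.)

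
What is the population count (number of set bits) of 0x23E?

6

0x23E = 1000111110
Count the 1s: 1 + 1 + 1 + 1 + 1 + 1 = 6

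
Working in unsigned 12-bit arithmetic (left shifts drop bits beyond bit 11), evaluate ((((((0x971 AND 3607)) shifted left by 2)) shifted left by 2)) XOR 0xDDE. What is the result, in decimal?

0x971 = 100101110001
3607 = 111000010111
→ AND → 100000010001 = 2065
→ shifted left by 2 (mod 2^12) → 000001000100 = 68
→ shifted left by 2 (mod 2^12) → 000100010000 = 272
0xDDE = 110111011110
→ XOR → 110011001110 = 3278

3278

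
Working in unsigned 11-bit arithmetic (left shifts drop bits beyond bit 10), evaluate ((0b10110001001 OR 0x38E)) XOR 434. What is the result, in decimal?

1597

0b10110001001 = 10110001001
0x38E = 01110001110
→ OR → 11110001111 = 1935
434 = 00110110010
→ XOR → 11000111101 = 1597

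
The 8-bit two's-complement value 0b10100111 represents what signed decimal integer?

pattern = 10100111 (MSB is 1 ⇒ negative)
Invert: 01011000, add 1 → 01011001 = 89, so the value is -89.
(Equivalently: 167 - 2^8 = 167 - 256 = -89.)

-89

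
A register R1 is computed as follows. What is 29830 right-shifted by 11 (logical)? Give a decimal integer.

14

29830 = 111010010000110
shift right by 11 → 000000000001110 = 14
(equivalently, floor(29830 / 2048))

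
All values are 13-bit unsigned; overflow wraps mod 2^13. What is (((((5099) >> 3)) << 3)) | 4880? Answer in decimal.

5099 = 1001111101011
→ >> 3 → 0001001111101 = 637
→ << 3 (mod 2^13) → 1001111101000 = 5096
4880 = 1001100010000
→ | → 1001111111000 = 5112

5112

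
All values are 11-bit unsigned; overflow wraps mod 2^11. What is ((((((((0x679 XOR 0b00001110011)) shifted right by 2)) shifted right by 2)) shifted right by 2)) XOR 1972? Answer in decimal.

0x679 = 11001111001
0b00001110011 = 00001110011
→ XOR → 11000001010 = 1546
→ shifted right by 2 → 00110000010 = 386
→ shifted right by 2 → 00001100000 = 96
→ shifted right by 2 → 00000011000 = 24
1972 = 11110110100
→ XOR → 11110101100 = 1964

1964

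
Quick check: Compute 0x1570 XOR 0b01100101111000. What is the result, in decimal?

3080

0x1570 = 1010101110000
b = 1100101111000
XOR → 0110000001000 = 3080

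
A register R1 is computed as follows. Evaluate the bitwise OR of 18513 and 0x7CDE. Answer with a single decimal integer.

18513 = 100100001010001
0x7CDE = 111110011011110
 OR → 111110011011111 = 31967

31967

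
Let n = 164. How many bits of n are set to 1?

3

164 = 10100100
Count the 1s: 1 + 1 + 1 = 3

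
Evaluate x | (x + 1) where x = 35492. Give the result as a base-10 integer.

35493

x = 1000101010100100 = 35492
x + 1 = 1000101010100101
OR    = 1000101010100101 = 35493
(x | (x + 1) sets the lowest cleared bit.)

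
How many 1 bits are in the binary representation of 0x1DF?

8

0x1DF = 111011111
Count the 1s: 1 + 1 + 1 + 1 + 1 + 1 + 1 + 1 = 8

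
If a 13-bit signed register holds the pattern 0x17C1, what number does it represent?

-2111

pattern = 1011111000001 (MSB is 1 ⇒ negative)
Invert: 0100000111110, add 1 → 0100000111111 = 2111, so the value is -2111.
(Equivalently: 6081 - 2^13 = 6081 - 8192 = -2111.)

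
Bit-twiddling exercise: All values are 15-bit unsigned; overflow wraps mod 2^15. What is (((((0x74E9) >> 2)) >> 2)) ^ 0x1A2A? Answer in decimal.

7524

0x74E9 = 111010011101001
→ >> 2 → 001110100111010 = 7482
→ >> 2 → 000011101001110 = 1870
0x1A2A = 001101000101010
→ ^ → 001110101100100 = 7524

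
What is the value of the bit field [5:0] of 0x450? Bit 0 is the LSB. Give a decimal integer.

16

v = 010001010000
Shift right by 0: 010001010000
Mask low 6 bits: 010000 = 16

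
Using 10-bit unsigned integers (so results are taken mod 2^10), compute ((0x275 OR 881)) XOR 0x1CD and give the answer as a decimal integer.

0x275 = 1001110101
881 = 1101110001
→ OR → 1101110101 = 885
0x1CD = 0111001101
→ XOR → 1010111000 = 696

696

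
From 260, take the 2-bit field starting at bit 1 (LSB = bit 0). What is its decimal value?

2

v = 0100000100
Shift right by 1: 010000010
Mask low 2 bits: 10 = 2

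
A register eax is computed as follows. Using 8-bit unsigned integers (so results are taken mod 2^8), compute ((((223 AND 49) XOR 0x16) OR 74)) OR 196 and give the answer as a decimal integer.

223 = 11011111
49 = 00110001
→ AND → 00010001 = 17
0x16 = 00010110
→ XOR → 00000111 = 7
74 = 01001010
→ OR → 01001111 = 79
196 = 11000100
→ OR → 11001111 = 207

207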